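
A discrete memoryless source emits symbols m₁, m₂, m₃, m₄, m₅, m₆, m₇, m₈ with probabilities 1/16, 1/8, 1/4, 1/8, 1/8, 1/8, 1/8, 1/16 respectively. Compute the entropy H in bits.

Each probability is a power of 1/2, so log₂(1/p) is an integer.
H = Σ p·log₂(1/p) = 1/16·4 + 1/8·3 + 1/4·2 + 1/8·3 + 1/8·3 + 1/8·3 + 1/8·3 + 1/16·4 = 2.875 bits.

2.875 bits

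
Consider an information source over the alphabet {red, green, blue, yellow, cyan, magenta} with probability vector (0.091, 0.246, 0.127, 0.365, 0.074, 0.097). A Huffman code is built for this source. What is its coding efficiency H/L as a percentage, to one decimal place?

Entropy H = −Σ p log₂ p ≈ 2.3257 bits.
Huffman merges: 37/500+91/1000→33/200; 97/1000+127/1000→28/125; 33/200+28/125→389/1000; 123/500+73/200→611/1000; 389/1000+611/1000→1. L = 2389/1000 ≈ 2.3890.
Efficiency = H/L = 2.3257/2.3890 = 97.3%.

97.3%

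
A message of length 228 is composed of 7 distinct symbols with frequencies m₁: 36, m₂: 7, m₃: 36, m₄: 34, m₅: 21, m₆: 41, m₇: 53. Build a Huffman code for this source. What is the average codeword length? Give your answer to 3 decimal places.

2.711 bits/symbol

Probabilities are the counts divided by 228.
Repeatedly combine the two least-probable nodes; the expected code length is the sum of the merged weights.
merge 7/228 + 7/76 → 7/57
merge 7/57 + 17/114 → 31/114
merge 3/19 + 3/19 → 6/19
merge 41/228 + 53/228 → 47/114
merge 31/114 + 6/19 → 67/114
merge 47/114 + 67/114 → 1
L = 7/57 + 31/114 + 6/19 + 47/114 + 67/114 + 1 = 103/38 ≈ 2.711 bits/symbol.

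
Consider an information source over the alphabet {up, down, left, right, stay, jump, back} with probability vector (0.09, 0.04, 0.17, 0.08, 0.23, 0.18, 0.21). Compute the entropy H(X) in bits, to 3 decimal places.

2.630 bits

H = −Σ pᵢ log₂ pᵢ.
−0.09·log₂(0.09) = 0.3127
−0.04·log₂(0.04) = 0.1858
−0.17·log₂(0.17) = 0.4346
−0.08·log₂(0.08) = 0.2915
−0.23·log₂(0.23) = 0.4877
−0.18·log₂(0.18) = 0.4453
−0.21·log₂(0.21) = 0.4728
Sum ≈ 2.6303 → 2.630 bits.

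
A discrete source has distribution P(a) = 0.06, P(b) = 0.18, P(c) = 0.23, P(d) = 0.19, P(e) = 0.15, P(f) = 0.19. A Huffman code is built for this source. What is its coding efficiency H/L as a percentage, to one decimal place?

Entropy H = −Σ p log₂ p ≈ 2.4975 bits.
Huffman merges: 3/50+3/20→21/100; 9/50+19/100→37/100; 19/100+21/100→2/5; 23/100+37/100→3/5; 2/5+3/5→1. L = 129/50 ≈ 2.5800.
Efficiency = H/L = 2.4975/2.5800 = 96.8%.

96.8%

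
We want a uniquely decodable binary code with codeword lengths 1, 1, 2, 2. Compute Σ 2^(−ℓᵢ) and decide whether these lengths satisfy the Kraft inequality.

1.5; no

With common denominator 2^2 = 4: Σ 2^(−ℓᵢ) = 2/4 + 2/4 + 1/4 + 1/4 = 6/4 = 1.5.
Kraft's inequality requires Σ ≤ 1; here Σ = 1.5 > 1, so no such prefix code exists.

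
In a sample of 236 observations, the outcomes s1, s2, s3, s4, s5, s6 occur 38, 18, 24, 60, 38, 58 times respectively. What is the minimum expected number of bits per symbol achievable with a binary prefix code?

2.5 bits/symbol

Probabilities are the counts divided by 236.
Repeatedly combine the two least-probable nodes; the expected code length is the sum of the merged weights.
merge 9/118 + 6/59 → 21/118
merge 19/118 + 19/118 → 19/59
merge 21/118 + 29/118 → 25/59
merge 15/59 + 19/59 → 34/59
merge 25/59 + 34/59 → 1
L = 21/118 + 19/59 + 25/59 + 34/59 + 1 = 5/2 = 2.5 bits/symbol.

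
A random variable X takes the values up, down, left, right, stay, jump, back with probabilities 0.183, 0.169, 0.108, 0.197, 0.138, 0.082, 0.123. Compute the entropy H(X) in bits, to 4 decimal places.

2.7524 bits

H = −Σ pᵢ log₂ pᵢ.
−0.183·log₂(0.183) = 0.4484
−0.169·log₂(0.169) = 0.4335
−0.108·log₂(0.108) = 0.3468
−0.197·log₂(0.197) = 0.4617
−0.138·log₂(0.138) = 0.3943
−0.082·log₂(0.082) = 0.2959
−0.123·log₂(0.123) = 0.3719
Sum ≈ 2.7524 → 2.7524 bits.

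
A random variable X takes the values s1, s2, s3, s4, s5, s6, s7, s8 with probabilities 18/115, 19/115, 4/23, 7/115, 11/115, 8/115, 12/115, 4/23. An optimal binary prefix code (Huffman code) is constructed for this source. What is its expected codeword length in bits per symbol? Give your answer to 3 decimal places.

2.957 bits/symbol

Repeatedly combine the two least-probable nodes; the expected code length is the sum of the merged weights.
merge 7/115 + 8/115 → 3/23
merge 11/115 + 12/115 → 1/5
merge 3/23 + 18/115 → 33/115
merge 19/115 + 4/23 → 39/115
merge 4/23 + 1/5 → 43/115
merge 33/115 + 39/115 → 72/115
merge 43/115 + 72/115 → 1
L = 3/23 + 1/5 + 33/115 + 39/115 + 43/115 + 72/115 + 1 = 68/23 ≈ 2.957 bits/symbol.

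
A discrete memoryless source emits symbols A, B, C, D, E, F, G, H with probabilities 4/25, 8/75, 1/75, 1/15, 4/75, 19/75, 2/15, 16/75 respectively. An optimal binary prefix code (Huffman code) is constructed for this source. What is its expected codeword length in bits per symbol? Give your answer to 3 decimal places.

2.733 bits/symbol

Repeatedly combine the two least-probable nodes; the expected code length is the sum of the merged weights.
merge 1/75 + 4/75 → 1/15
merge 1/15 + 1/15 → 2/15
merge 8/75 + 2/15 → 6/25
merge 2/15 + 4/25 → 22/75
merge 16/75 + 6/25 → 34/75
merge 19/75 + 22/75 → 41/75
merge 34/75 + 41/75 → 1
L = 1/15 + 2/15 + 6/25 + 22/75 + 34/75 + 41/75 + 1 = 41/15 ≈ 2.733 bits/symbol.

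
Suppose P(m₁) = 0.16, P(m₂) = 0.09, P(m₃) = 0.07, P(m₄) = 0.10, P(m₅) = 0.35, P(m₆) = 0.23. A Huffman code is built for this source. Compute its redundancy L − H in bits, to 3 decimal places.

Entropy H = −Σ p log₂ p ≈ 2.3542 bits.
Huffman merges: 7/100+9/100→4/25; 1/10+4/25→13/50; 4/25+23/100→39/100; 13/50+7/20→61/100; 39/100+61/100→1. L = 121/50 ≈ 2.4200.
L − H = 2.4200 − 2.3542 = 0.066 bits.

0.066 bits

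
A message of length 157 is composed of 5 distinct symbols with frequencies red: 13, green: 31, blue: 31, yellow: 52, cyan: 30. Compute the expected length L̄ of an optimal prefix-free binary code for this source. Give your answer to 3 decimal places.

Probabilities are the counts divided by 157.
Repeatedly combine the two least-probable nodes; the expected code length is the sum of the merged weights.
merge 13/157 + 30/157 → 43/157
merge 31/157 + 31/157 → 62/157
merge 43/157 + 52/157 → 95/157
merge 62/157 + 95/157 → 1
L = 43/157 + 62/157 + 95/157 + 1 = 357/157 ≈ 2.274 bits/symbol.

2.274 bits/symbol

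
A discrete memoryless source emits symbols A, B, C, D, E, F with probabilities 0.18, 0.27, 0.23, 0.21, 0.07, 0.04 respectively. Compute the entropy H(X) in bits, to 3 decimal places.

H = −Σ pᵢ log₂ pᵢ.
−0.18·log₂(0.18) = 0.4453
−0.27·log₂(0.27) = 0.5100
−0.23·log₂(0.23) = 0.4877
−0.21·log₂(0.21) = 0.4728
−0.07·log₂(0.07) = 0.2686
−0.04·log₂(0.04) = 0.1858
Sum ≈ 2.3701 → 2.370 bits.

2.370 bits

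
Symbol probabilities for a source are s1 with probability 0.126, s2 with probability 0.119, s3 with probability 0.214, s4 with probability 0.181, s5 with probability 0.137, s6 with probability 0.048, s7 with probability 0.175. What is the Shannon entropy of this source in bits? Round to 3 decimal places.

H = −Σ pᵢ log₂ pᵢ.
−0.126·log₂(0.126) = 0.3766
−0.119·log₂(0.119) = 0.3654
−0.214·log₂(0.214) = 0.4760
−0.181·log₂(0.181) = 0.4463
−0.137·log₂(0.137) = 0.3929
−0.048·log₂(0.048) = 0.2103
−0.175·log₂(0.175) = 0.4401
Sum ≈ 2.7075 → 2.708 bits.

2.708 bits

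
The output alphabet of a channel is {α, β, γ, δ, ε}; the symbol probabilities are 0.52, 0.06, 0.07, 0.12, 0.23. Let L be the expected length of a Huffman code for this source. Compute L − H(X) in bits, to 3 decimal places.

Entropy H = −Σ p log₂ p ≈ 1.8574 bits.
Huffman merges: 3/50+7/100→13/100; 3/25+13/100→1/4; 23/100+1/4→12/25; 12/25+13/25→1. L = 93/50 ≈ 1.8600.
L − H = 1.8600 − 1.8574 = 0.003 bits.

0.003 bits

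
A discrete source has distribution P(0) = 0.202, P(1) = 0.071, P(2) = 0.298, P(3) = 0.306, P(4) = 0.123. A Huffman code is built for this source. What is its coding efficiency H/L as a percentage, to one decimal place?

98.1%

Entropy H = −Σ p log₂ p ≈ 2.1522 bits.
Huffman merges: 71/1000+123/1000→97/500; 97/500+101/500→99/250; 149/500+153/500→151/250; 99/250+151/250→1. L = 1097/500 ≈ 2.1940.
Efficiency = H/L = 2.1522/2.1940 = 98.1%.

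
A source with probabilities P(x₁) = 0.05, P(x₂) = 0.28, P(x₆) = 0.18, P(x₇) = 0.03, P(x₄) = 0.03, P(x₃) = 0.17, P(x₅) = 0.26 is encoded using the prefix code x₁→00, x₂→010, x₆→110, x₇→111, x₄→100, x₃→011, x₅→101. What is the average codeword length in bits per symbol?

L̄ = Σ pᵢ·ℓᵢ = 0.05·2 + 0.28·3 + 0.18·3 + 0.03·3 + 0.03·3 + 0.17·3 + 0.26·3 = 2.95 bits/symbol.

2.95 bits/symbol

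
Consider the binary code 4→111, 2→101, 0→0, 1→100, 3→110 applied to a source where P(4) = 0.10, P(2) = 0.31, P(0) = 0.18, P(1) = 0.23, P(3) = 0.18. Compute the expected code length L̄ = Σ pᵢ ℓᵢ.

2.64 bits/symbol

L̄ = Σ pᵢ·ℓᵢ = 0.10·3 + 0.31·3 + 0.18·1 + 0.23·3 + 0.18·3 = 2.64 bits/symbol.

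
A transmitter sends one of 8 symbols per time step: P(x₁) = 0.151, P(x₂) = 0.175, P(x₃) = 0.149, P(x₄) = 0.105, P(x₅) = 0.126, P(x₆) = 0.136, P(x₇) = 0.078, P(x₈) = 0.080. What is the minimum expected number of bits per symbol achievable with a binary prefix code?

2.983 bits/symbol

Repeatedly combine the two least-probable nodes; the expected code length is the sum of the merged weights.
merge 39/500 + 2/25 → 79/500
merge 21/200 + 63/500 → 231/1000
merge 17/125 + 149/1000 → 57/200
merge 151/1000 + 79/500 → 309/1000
merge 7/40 + 231/1000 → 203/500
merge 57/200 + 309/1000 → 297/500
merge 203/500 + 297/500 → 1
L = 79/500 + 231/1000 + 57/200 + 309/1000 + 203/500 + 297/500 + 1 = 2983/1000 = 2.983 bits/symbol.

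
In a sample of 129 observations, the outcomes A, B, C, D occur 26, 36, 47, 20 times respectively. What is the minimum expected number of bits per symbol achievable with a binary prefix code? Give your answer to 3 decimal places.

1.992 bits/symbol

Probabilities are the counts divided by 129.
Repeatedly combine the two least-probable nodes; the expected code length is the sum of the merged weights.
merge 20/129 + 26/129 → 46/129
merge 12/43 + 46/129 → 82/129
merge 47/129 + 82/129 → 1
L = 46/129 + 82/129 + 1 = 257/129 ≈ 1.992 bits/symbol.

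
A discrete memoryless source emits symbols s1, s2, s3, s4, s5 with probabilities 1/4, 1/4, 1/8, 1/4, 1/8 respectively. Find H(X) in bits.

Each probability is a power of 1/2, so log₂(1/p) is an integer.
H = Σ p·log₂(1/p) = 1/4·2 + 1/4·2 + 1/8·3 + 1/4·2 + 1/8·3 = 2.25 bits.

2.25 bits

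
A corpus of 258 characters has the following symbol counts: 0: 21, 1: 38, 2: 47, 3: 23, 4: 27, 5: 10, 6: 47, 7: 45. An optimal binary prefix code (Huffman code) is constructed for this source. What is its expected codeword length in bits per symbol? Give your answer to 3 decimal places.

Probabilities are the counts divided by 258.
Repeatedly combine the two least-probable nodes; the expected code length is the sum of the merged weights.
merge 5/129 + 7/86 → 31/258
merge 23/258 + 9/86 → 25/129
merge 31/258 + 19/129 → 23/86
merge 15/86 + 47/258 → 46/129
merge 47/258 + 25/129 → 97/258
merge 23/86 + 46/129 → 161/258
merge 97/258 + 161/258 → 1
L = 31/258 + 25/129 + 23/86 + 46/129 + 97/258 + 161/258 + 1 = 379/129 ≈ 2.938 bits/symbol.

2.938 bits/symbol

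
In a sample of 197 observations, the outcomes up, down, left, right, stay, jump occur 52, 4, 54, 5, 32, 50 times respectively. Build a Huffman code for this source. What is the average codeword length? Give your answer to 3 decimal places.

Probabilities are the counts divided by 197.
Repeatedly combine the two least-probable nodes; the expected code length is the sum of the merged weights.
merge 4/197 + 5/197 → 9/197
merge 9/197 + 32/197 → 41/197
merge 41/197 + 50/197 → 91/197
merge 52/197 + 54/197 → 106/197
merge 91/197 + 106/197 → 1
L = 9/197 + 41/197 + 91/197 + 106/197 + 1 = 444/197 ≈ 2.254 bits/symbol.

2.254 bits/symbol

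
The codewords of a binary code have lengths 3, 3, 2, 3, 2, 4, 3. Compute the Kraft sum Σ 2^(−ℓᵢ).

With common denominator 2^4 = 16: Σ 2^(−ℓᵢ) = 2/16 + 2/16 + 4/16 + 2/16 + 4/16 + 1/16 + 2/16 = 17/16 = 1.0625.

1.0625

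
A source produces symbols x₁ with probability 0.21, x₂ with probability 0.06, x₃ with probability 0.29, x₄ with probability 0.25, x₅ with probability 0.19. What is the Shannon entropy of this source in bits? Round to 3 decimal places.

H = −Σ pᵢ log₂ pᵢ.
−0.21·log₂(0.21) = 0.4728
−0.06·log₂(0.06) = 0.2435
−0.29·log₂(0.29) = 0.5179
−0.25·log₂(0.25) = 0.5000
−0.19·log₂(0.19) = 0.4552
Sum ≈ 2.1895 → 2.189 bits.

2.189 bits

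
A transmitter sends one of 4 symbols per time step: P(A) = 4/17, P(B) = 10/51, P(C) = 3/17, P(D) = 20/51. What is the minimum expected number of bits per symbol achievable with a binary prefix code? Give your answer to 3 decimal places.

Repeatedly combine the two least-probable nodes; the expected code length is the sum of the merged weights.
merge 3/17 + 10/51 → 19/51
merge 4/17 + 19/51 → 31/51
merge 20/51 + 31/51 → 1
L = 19/51 + 31/51 + 1 = 101/51 ≈ 1.980 bits/symbol.

1.980 bits/symbol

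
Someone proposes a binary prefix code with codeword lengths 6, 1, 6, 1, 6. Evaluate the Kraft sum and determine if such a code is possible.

With common denominator 2^6 = 64: Σ 2^(−ℓᵢ) = 1/64 + 32/64 + 1/64 + 32/64 + 1/64 = 67/64 = 1.046875.
Kraft's inequality requires Σ ≤ 1; here Σ = 1.046875 > 1, so no such prefix code exists.

1.046875; no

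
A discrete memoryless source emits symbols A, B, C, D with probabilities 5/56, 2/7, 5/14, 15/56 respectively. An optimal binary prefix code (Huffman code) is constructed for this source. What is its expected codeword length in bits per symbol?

Repeatedly combine the two least-probable nodes; the expected code length is the sum of the merged weights.
merge 5/56 + 15/56 → 5/14
merge 2/7 + 5/14 → 9/14
merge 5/14 + 9/14 → 1
L = 5/14 + 9/14 + 1 = 2 bits/symbol.

2 bits/symbol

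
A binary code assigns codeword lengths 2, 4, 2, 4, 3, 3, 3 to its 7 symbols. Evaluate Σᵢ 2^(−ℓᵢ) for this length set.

With common denominator 2^4 = 16: Σ 2^(−ℓᵢ) = 4/16 + 1/16 + 4/16 + 1/16 + 2/16 + 2/16 + 2/16 = 16/16 = 1.

1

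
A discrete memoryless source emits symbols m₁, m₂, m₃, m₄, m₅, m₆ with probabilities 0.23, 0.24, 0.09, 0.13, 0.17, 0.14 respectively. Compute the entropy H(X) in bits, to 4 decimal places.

2.5088 bits

H = −Σ pᵢ log₂ pᵢ.
−0.23·log₂(0.23) = 0.4877
−0.24·log₂(0.24) = 0.4941
−0.09·log₂(0.09) = 0.3127
−0.13·log₂(0.13) = 0.3826
−0.17·log₂(0.17) = 0.4346
−0.14·log₂(0.14) = 0.3971
Sum ≈ 2.5088 → 2.5088 bits.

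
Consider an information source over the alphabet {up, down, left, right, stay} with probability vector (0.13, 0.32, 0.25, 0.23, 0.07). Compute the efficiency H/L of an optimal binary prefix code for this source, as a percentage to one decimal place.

Entropy H = −Σ p log₂ p ≈ 2.1649 bits.
Huffman merges: 7/100+13/100→1/5; 1/5+23/100→43/100; 1/4+8/25→57/100; 43/100+57/100→1. L = 11/5 ≈ 2.2000.
Efficiency = H/L = 2.1649/2.2000 = 98.4%.

98.4%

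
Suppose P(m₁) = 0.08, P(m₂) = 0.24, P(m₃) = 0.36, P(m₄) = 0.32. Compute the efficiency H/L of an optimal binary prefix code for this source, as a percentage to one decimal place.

Entropy H = −Σ p log₂ p ≈ 1.8423 bits.
Huffman merges: 2/25+6/25→8/25; 8/25+8/25→16/25; 9/25+16/25→1. L = 49/25 ≈ 1.9600.
Efficiency = H/L = 1.8423/1.9600 = 94.0%.

94.0%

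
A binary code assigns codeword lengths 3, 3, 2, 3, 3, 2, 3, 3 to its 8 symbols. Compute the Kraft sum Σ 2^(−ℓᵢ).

1.25

With common denominator 2^3 = 8: Σ 2^(−ℓᵢ) = 1/8 + 1/8 + 2/8 + 1/8 + 1/8 + 2/8 + 1/8 + 1/8 = 10/8 = 1.25.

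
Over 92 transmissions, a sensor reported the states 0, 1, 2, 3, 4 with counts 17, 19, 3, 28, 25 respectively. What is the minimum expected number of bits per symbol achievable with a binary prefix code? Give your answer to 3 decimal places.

2.217 bits/symbol

Probabilities are the counts divided by 92.
Repeatedly combine the two least-probable nodes; the expected code length is the sum of the merged weights.
merge 3/92 + 17/92 → 5/23
merge 19/92 + 5/23 → 39/92
merge 25/92 + 7/23 → 53/92
merge 39/92 + 53/92 → 1
L = 5/23 + 39/92 + 53/92 + 1 = 51/23 ≈ 2.217 bits/symbol.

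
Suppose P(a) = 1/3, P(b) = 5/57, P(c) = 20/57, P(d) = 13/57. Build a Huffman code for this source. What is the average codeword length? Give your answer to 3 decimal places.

Repeatedly combine the two least-probable nodes; the expected code length is the sum of the merged weights.
merge 5/57 + 13/57 → 6/19
merge 6/19 + 1/3 → 37/57
merge 20/57 + 37/57 → 1
L = 6/19 + 37/57 + 1 = 112/57 ≈ 1.965 bits/symbol.

1.965 bits/symbol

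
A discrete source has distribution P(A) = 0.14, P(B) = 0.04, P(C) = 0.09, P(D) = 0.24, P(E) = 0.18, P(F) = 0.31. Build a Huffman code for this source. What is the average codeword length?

Repeatedly combine the two least-probable nodes; the expected code length is the sum of the merged weights.
merge 1/25 + 9/100 → 13/100
merge 13/100 + 7/50 → 27/100
merge 9/50 + 6/25 → 21/50
merge 27/100 + 31/100 → 29/50
merge 21/50 + 29/50 → 1
L = 13/100 + 27/100 + 21/50 + 29/50 + 1 = 12/5 = 2.4 bits/symbol.

2.4 bits/symbol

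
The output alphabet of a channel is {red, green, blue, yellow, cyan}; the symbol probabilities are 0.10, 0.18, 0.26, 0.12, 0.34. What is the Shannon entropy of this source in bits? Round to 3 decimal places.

2.179 bits

H = −Σ pᵢ log₂ pᵢ.
−0.10·log₂(0.10) = 0.3322
−0.18·log₂(0.18) = 0.4453
−0.26·log₂(0.26) = 0.5053
−0.12·log₂(0.12) = 0.3671
−0.34·log₂(0.34) = 0.5292
Sum ≈ 2.1790 → 2.179 bits.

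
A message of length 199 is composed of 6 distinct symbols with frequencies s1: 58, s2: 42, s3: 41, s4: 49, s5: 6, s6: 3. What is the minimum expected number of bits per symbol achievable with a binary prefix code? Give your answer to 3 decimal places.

2.296 bits/symbol

Probabilities are the counts divided by 199.
Repeatedly combine the two least-probable nodes; the expected code length is the sum of the merged weights.
merge 3/199 + 6/199 → 9/199
merge 9/199 + 41/199 → 50/199
merge 42/199 + 49/199 → 91/199
merge 50/199 + 58/199 → 108/199
merge 91/199 + 108/199 → 1
L = 9/199 + 50/199 + 91/199 + 108/199 + 1 = 457/199 ≈ 2.296 bits/symbol.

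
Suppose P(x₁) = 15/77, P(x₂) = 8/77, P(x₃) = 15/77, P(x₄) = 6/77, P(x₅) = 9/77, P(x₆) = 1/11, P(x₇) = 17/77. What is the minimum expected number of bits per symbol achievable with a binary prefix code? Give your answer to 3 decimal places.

2.753 bits/symbol

Repeatedly combine the two least-probable nodes; the expected code length is the sum of the merged weights.
merge 6/77 + 1/11 → 13/77
merge 8/77 + 9/77 → 17/77
merge 13/77 + 15/77 → 4/11
merge 15/77 + 17/77 → 32/77
merge 17/77 + 4/11 → 45/77
merge 32/77 + 45/77 → 1
L = 13/77 + 17/77 + 4/11 + 32/77 + 45/77 + 1 = 212/77 ≈ 2.753 bits/symbol.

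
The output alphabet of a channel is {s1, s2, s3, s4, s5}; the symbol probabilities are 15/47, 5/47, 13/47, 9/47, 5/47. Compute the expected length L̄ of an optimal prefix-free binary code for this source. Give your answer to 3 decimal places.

2.213 bits/symbol

Repeatedly combine the two least-probable nodes; the expected code length is the sum of the merged weights.
merge 5/47 + 5/47 → 10/47
merge 9/47 + 10/47 → 19/47
merge 13/47 + 15/47 → 28/47
merge 19/47 + 28/47 → 1
L = 10/47 + 19/47 + 28/47 + 1 = 104/47 ≈ 2.213 bits/symbol.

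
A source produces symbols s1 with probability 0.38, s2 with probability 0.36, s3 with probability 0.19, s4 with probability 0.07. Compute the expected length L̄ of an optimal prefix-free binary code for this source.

1.88 bits/symbol

Repeatedly combine the two least-probable nodes; the expected code length is the sum of the merged weights.
merge 7/100 + 19/100 → 13/50
merge 13/50 + 9/25 → 31/50
merge 19/50 + 31/50 → 1
L = 13/50 + 31/50 + 1 = 47/25 = 1.88 bits/symbol.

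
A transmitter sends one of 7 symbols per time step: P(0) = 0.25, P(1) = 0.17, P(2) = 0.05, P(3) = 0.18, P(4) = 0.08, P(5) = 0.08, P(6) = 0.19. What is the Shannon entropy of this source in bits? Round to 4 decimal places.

H = −Σ pᵢ log₂ pᵢ.
−0.25·log₂(0.25) = 0.5000
−0.17·log₂(0.17) = 0.4346
−0.05·log₂(0.05) = 0.2161
−0.18·log₂(0.18) = 0.4453
−0.08·log₂(0.08) = 0.2915
−0.08·log₂(0.08) = 0.2915
−0.19·log₂(0.19) = 0.4552
Sum ≈ 2.6342 → 2.6342 bits.

2.6342 bits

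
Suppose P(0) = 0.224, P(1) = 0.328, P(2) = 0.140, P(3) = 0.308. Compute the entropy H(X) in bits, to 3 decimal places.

H = −Σ pᵢ log₂ pᵢ.
−0.224·log₂(0.224) = 0.4835
−0.328·log₂(0.328) = 0.5275
−0.140·log₂(0.140) = 0.3971
−0.308·log₂(0.308) = 0.5233
Sum ≈ 1.9314 → 1.931 bits.

1.931 bits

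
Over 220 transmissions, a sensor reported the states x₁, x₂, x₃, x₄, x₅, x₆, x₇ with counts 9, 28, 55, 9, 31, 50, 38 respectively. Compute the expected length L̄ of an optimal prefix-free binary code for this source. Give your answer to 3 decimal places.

2.605 bits/symbol

Probabilities are the counts divided by 220.
Repeatedly combine the two least-probable nodes; the expected code length is the sum of the merged weights.
merge 9/220 + 9/220 → 9/110
merge 9/110 + 7/55 → 23/110
merge 31/220 + 19/110 → 69/220
merge 23/110 + 5/22 → 24/55
merge 1/4 + 69/220 → 31/55
merge 24/55 + 31/55 → 1
L = 9/110 + 23/110 + 69/220 + 24/55 + 31/55 + 1 = 573/220 ≈ 2.605 bits/symbol.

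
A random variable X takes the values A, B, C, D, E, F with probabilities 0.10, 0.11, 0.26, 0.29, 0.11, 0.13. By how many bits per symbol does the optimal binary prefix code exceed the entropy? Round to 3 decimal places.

0.011 bits

Entropy H = −Σ p log₂ p ≈ 2.4386 bits.
Huffman merges: 1/10+11/100→21/100; 11/100+13/100→6/25; 21/100+6/25→9/20; 13/50+29/100→11/20; 9/20+11/20→1. L = 49/20 ≈ 2.4500.
L − H = 2.4500 − 2.4386 = 0.011 bits.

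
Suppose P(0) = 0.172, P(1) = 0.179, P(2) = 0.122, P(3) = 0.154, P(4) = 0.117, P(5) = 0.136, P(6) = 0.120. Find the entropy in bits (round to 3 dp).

H = −Σ pᵢ log₂ pᵢ.
−0.172·log₂(0.172) = 0.4368
−0.179·log₂(0.179) = 0.4443
−0.122·log₂(0.122) = 0.3703
−0.154·log₂(0.154) = 0.4156
−0.117·log₂(0.117) = 0.3622
−0.136·log₂(0.136) = 0.3915
−0.120·log₂(0.120) = 0.3671
Sum ≈ 2.7877 → 2.788 bits.

2.788 bits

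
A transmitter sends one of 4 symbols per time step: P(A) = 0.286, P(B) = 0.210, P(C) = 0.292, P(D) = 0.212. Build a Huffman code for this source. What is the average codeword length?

Repeatedly combine the two least-probable nodes; the expected code length is the sum of the merged weights.
merge 21/100 + 53/250 → 211/500
merge 143/500 + 73/250 → 289/500
merge 211/500 + 289/500 → 1
L = 211/500 + 289/500 + 1 = 2 bits/symbol.

2 bits/symbol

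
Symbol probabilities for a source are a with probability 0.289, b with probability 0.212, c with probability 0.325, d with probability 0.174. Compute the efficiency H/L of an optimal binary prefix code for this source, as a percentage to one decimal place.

Entropy H = −Σ p log₂ p ≈ 1.9579 bits.
Huffman merges: 87/500+53/250→193/500; 289/1000+13/40→307/500; 193/500+307/500→1. L = 2 ≈ 2.0000.
Efficiency = H/L = 1.9579/2.0000 = 97.9%.

97.9%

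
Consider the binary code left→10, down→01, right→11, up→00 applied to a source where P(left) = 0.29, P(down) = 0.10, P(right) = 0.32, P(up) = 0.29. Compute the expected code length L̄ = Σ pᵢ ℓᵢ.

2 bits/symbol

L̄ = Σ pᵢ·ℓᵢ = 0.29·2 + 0.10·2 + 0.32·2 + 0.29·2 = 2 bits/symbol.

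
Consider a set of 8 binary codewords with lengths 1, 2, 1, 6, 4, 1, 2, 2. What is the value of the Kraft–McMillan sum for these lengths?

2.328125

With common denominator 2^6 = 64: Σ 2^(−ℓᵢ) = 32/64 + 16/64 + 32/64 + 1/64 + 4/64 + 32/64 + 16/64 + 16/64 = 149/64 = 2.328125.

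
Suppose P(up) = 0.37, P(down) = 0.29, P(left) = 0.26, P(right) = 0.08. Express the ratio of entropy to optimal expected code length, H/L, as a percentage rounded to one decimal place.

93.7%

Entropy H = −Σ p log₂ p ≈ 1.8454 bits.
Huffman merges: 2/25+13/50→17/50; 29/100+17/50→63/100; 37/100+63/100→1. L = 197/100 ≈ 1.9700.
Efficiency = H/L = 1.8454/1.9700 = 93.7%.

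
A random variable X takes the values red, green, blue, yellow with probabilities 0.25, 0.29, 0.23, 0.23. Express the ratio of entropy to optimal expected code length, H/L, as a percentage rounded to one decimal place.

99.7%

Entropy H = −Σ p log₂ p ≈ 1.9932 bits.
Huffman merges: 23/100+23/100→23/50; 1/4+29/100→27/50; 23/50+27/50→1. L = 2 ≈ 2.0000.
Efficiency = H/L = 1.9932/2.0000 = 99.7%.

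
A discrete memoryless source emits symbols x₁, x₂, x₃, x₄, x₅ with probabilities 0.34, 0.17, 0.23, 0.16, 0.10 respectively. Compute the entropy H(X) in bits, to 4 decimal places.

H = −Σ pᵢ log₂ pᵢ.
−0.34·log₂(0.34) = 0.5292
−0.17·log₂(0.17) = 0.4346
−0.23·log₂(0.23) = 0.4877
−0.16·log₂(0.16) = 0.4230
−0.10·log₂(0.10) = 0.3322
Sum ≈ 2.2066 → 2.2066 bits.

2.2066 bits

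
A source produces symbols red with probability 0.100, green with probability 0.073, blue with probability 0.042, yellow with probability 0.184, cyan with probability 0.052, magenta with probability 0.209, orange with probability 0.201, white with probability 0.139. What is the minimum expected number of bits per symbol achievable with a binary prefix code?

2.851 bits/symbol

Repeatedly combine the two least-probable nodes; the expected code length is the sum of the merged weights.
merge 21/500 + 13/250 → 47/500
merge 73/1000 + 47/500 → 167/1000
merge 1/10 + 139/1000 → 239/1000
merge 167/1000 + 23/125 → 351/1000
merge 201/1000 + 209/1000 → 41/100
merge 239/1000 + 351/1000 → 59/100
merge 41/100 + 59/100 → 1
L = 47/500 + 167/1000 + 239/1000 + 351/1000 + 41/100 + 59/100 + 1 = 2851/1000 = 2.851 bits/symbol.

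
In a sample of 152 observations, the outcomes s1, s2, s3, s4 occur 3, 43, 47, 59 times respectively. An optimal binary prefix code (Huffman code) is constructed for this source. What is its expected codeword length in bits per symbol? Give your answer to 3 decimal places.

Probabilities are the counts divided by 152.
Repeatedly combine the two least-probable nodes; the expected code length is the sum of the merged weights.
merge 3/152 + 43/152 → 23/76
merge 23/76 + 47/152 → 93/152
merge 59/152 + 93/152 → 1
L = 23/76 + 93/152 + 1 = 291/152 ≈ 1.914 bits/symbol.

1.914 bits/symbol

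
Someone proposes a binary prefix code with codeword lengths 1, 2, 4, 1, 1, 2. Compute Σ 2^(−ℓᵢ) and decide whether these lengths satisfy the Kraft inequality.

2.0625; no

With common denominator 2^4 = 16: Σ 2^(−ℓᵢ) = 8/16 + 4/16 + 1/16 + 8/16 + 8/16 + 4/16 = 33/16 = 2.0625.
Kraft's inequality requires Σ ≤ 1; here Σ = 2.0625 > 1, so no such prefix code exists.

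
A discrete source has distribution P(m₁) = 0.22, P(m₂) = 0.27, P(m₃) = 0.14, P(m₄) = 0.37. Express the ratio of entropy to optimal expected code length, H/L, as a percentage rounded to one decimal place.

Entropy H = −Σ p log₂ p ≈ 1.9184 bits.
Huffman merges: 7/50+11/50→9/25; 27/100+9/25→63/100; 37/100+63/100→1. L = 199/100 ≈ 1.9900.
Efficiency = H/L = 1.9184/1.9900 = 96.4%.

96.4%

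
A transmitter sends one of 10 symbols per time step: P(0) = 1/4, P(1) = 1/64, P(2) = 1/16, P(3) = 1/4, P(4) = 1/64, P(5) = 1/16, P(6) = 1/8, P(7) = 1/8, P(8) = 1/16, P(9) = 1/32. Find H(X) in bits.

2.84375 bits

Each probability is a power of 1/2, so log₂(1/p) is an integer.
H = Σ p·log₂(1/p) = 1/4·2 + 1/64·6 + 1/16·4 + 1/4·2 + 1/64·6 + 1/16·4 + 1/8·3 + 1/8·3 + 1/16·4 + 1/32·5 = 2.84375 bits.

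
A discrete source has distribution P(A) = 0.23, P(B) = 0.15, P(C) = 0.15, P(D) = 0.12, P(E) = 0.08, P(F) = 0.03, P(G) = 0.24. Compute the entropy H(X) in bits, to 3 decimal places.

H = −Σ pᵢ log₂ pᵢ.
−0.23·log₂(0.23) = 0.4877
−0.15·log₂(0.15) = 0.4105
−0.15·log₂(0.15) = 0.4105
−0.12·log₂(0.12) = 0.3671
−0.08·log₂(0.08) = 0.2915
−0.03·log₂(0.03) = 0.1518
−0.24·log₂(0.24) = 0.4941
Sum ≈ 2.6132 → 2.613 bits.

2.613 bits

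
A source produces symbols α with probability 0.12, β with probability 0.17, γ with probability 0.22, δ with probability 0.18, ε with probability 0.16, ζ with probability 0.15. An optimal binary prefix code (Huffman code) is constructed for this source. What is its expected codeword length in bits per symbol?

Repeatedly combine the two least-probable nodes; the expected code length is the sum of the merged weights.
merge 3/25 + 3/20 → 27/100
merge 4/25 + 17/100 → 33/100
merge 9/50 + 11/50 → 2/5
merge 27/100 + 33/100 → 3/5
merge 2/5 + 3/5 → 1
L = 27/100 + 33/100 + 2/5 + 3/5 + 1 = 13/5 = 2.6 bits/symbol.

2.6 bits/symbol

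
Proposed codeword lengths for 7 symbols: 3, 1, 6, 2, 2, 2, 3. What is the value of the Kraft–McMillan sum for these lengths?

With common denominator 2^6 = 64: Σ 2^(−ℓᵢ) = 8/64 + 32/64 + 1/64 + 16/64 + 16/64 + 16/64 + 8/64 = 97/64 = 1.515625.

1.515625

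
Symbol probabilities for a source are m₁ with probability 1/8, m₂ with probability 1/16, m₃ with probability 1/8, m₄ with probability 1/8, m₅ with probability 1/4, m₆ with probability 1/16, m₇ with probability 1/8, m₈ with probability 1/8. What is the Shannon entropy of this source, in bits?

Each probability is a power of 1/2, so log₂(1/p) is an integer.
H = Σ p·log₂(1/p) = 1/8·3 + 1/16·4 + 1/8·3 + 1/8·3 + 1/4·2 + 1/16·4 + 1/8·3 + 1/8·3 = 2.875 bits.

2.875 bits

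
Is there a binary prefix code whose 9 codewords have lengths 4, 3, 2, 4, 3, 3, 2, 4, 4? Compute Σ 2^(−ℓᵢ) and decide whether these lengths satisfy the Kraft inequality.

With common denominator 2^4 = 16: Σ 2^(−ℓᵢ) = 1/16 + 2/16 + 4/16 + 1/16 + 2/16 + 2/16 + 4/16 + 1/16 + 1/16 = 18/16 = 1.125.
Kraft's inequality requires Σ ≤ 1; here Σ = 1.125 > 1, so no such prefix code exists.

1.125; no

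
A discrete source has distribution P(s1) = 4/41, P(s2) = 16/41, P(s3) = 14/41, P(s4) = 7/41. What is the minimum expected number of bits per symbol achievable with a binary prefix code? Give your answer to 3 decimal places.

Repeatedly combine the two least-probable nodes; the expected code length is the sum of the merged weights.
merge 4/41 + 7/41 → 11/41
merge 11/41 + 14/41 → 25/41
merge 16/41 + 25/41 → 1
L = 11/41 + 25/41 + 1 = 77/41 ≈ 1.878 bits/symbol.

1.878 bits/symbol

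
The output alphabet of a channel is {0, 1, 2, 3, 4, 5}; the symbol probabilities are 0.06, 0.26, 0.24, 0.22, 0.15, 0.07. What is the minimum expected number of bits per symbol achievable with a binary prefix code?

2.41 bits/symbol

Repeatedly combine the two least-probable nodes; the expected code length is the sum of the merged weights.
merge 3/50 + 7/100 → 13/100
merge 13/100 + 3/20 → 7/25
merge 11/50 + 6/25 → 23/50
merge 13/50 + 7/25 → 27/50
merge 23/50 + 27/50 → 1
L = 13/100 + 7/25 + 23/50 + 27/50 + 1 = 241/100 = 2.41 bits/symbol.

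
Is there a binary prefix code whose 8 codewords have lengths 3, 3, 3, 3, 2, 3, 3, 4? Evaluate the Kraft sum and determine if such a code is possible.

1.0625; no

With common denominator 2^4 = 16: Σ 2^(−ℓᵢ) = 2/16 + 2/16 + 2/16 + 2/16 + 4/16 + 2/16 + 2/16 + 1/16 = 17/16 = 1.0625.
Kraft's inequality requires Σ ≤ 1; here Σ = 1.0625 > 1, so no such prefix code exists.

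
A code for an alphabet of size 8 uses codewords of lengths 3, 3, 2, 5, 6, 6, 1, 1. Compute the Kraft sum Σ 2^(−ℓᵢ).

With common denominator 2^6 = 64: Σ 2^(−ℓᵢ) = 8/64 + 8/64 + 16/64 + 2/64 + 1/64 + 1/64 + 32/64 + 32/64 = 100/64 = 1.5625.

1.5625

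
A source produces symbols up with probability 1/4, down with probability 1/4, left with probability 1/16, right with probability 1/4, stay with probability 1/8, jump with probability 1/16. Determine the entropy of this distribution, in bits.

Each probability is a power of 1/2, so log₂(1/p) is an integer.
H = Σ p·log₂(1/p) = 1/4·2 + 1/4·2 + 1/16·4 + 1/4·2 + 1/8·3 + 1/16·4 = 2.375 bits.

2.375 bits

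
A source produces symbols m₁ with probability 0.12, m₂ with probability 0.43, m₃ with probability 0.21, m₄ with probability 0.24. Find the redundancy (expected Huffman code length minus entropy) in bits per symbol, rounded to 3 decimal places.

0.042 bits

Entropy H = −Σ p log₂ p ≈ 1.8576 bits.
Huffman merges: 3/25+21/100→33/100; 6/25+33/100→57/100; 43/100+57/100→1. L = 19/10 ≈ 1.9000.
L − H = 1.9000 − 1.8576 = 0.042 bits.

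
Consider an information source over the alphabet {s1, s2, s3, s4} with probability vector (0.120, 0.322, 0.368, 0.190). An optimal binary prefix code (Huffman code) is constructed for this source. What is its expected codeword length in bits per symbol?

1.942 bits/symbol

Repeatedly combine the two least-probable nodes; the expected code length is the sum of the merged weights.
merge 3/25 + 19/100 → 31/100
merge 31/100 + 161/500 → 79/125
merge 46/125 + 79/125 → 1
L = 31/100 + 79/125 + 1 = 971/500 = 1.942 bits/symbol.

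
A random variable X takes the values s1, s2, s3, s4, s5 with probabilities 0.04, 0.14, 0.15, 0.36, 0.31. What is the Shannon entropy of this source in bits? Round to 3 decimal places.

2.048 bits

H = −Σ pᵢ log₂ pᵢ.
−0.04·log₂(0.04) = 0.1858
−0.14·log₂(0.14) = 0.3971
−0.15·log₂(0.15) = 0.4105
−0.36·log₂(0.36) = 0.5306
−0.31·log₂(0.31) = 0.5238
Sum ≈ 2.0478 → 2.048 bits.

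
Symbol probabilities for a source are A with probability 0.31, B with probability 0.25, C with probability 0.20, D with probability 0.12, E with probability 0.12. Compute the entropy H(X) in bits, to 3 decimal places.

H = −Σ pᵢ log₂ pᵢ.
−0.31·log₂(0.31) = 0.5238
−0.25·log₂(0.25) = 0.5000
−0.20·log₂(0.20) = 0.4644
−0.12·log₂(0.12) = 0.3671
−0.12·log₂(0.12) = 0.3671
Sum ≈ 2.2223 → 2.222 bits.

2.222 bits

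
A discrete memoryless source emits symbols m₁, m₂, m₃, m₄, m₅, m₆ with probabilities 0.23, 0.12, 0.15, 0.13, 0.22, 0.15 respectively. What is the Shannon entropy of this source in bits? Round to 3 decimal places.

2.539 bits

H = −Σ pᵢ log₂ pᵢ.
−0.23·log₂(0.23) = 0.4877
−0.12·log₂(0.12) = 0.3671
−0.15·log₂(0.15) = 0.4105
−0.13·log₂(0.13) = 0.3826
−0.22·log₂(0.22) = 0.4806
−0.15·log₂(0.15) = 0.4105
Sum ≈ 2.5390 → 2.539 bits.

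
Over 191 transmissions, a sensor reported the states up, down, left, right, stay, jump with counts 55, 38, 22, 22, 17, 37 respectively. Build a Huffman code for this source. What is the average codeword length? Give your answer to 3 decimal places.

2.513 bits/symbol

Probabilities are the counts divided by 191.
Repeatedly combine the two least-probable nodes; the expected code length is the sum of the merged weights.
merge 17/191 + 22/191 → 39/191
merge 22/191 + 37/191 → 59/191
merge 38/191 + 39/191 → 77/191
merge 55/191 + 59/191 → 114/191
merge 77/191 + 114/191 → 1
L = 39/191 + 59/191 + 77/191 + 114/191 + 1 = 480/191 ≈ 2.513 bits/symbol.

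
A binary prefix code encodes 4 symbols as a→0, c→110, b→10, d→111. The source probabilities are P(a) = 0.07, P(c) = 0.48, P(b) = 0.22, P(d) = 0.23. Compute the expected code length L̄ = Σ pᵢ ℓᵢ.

L̄ = Σ pᵢ·ℓᵢ = 0.07·1 + 0.48·3 + 0.22·2 + 0.23·3 = 2.64 bits/symbol.

2.64 bits/symbol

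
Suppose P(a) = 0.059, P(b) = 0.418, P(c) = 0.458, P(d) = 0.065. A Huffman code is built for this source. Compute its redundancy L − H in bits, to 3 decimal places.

0.127 bits

Entropy H = −Σ p log₂ p ≈ 1.5392 bits.
Huffman merges: 59/1000+13/200→31/250; 31/250+209/500→271/500; 229/500+271/500→1. L = 833/500 ≈ 1.6660.
L − H = 1.6660 − 1.5392 = 0.127 bits.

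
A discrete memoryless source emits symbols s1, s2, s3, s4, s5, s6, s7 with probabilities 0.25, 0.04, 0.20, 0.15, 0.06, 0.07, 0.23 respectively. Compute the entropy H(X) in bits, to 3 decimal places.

H = −Σ pᵢ log₂ pᵢ.
−0.25·log₂(0.25) = 0.5000
−0.04·log₂(0.04) = 0.1858
−0.20·log₂(0.20) = 0.4644
−0.15·log₂(0.15) = 0.4105
−0.06·log₂(0.06) = 0.2435
−0.07·log₂(0.07) = 0.2686
−0.23·log₂(0.23) = 0.4877
Sum ≈ 2.5604 → 2.560 bits.

2.560 bits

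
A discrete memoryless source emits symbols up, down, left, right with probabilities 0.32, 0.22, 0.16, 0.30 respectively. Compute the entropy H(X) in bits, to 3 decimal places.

1.951 bits

H = −Σ pᵢ log₂ pᵢ.
−0.32·log₂(0.32) = 0.5260
−0.22·log₂(0.22) = 0.4806
−0.16·log₂(0.16) = 0.4230
−0.30·log₂(0.30) = 0.5211
Sum ≈ 1.9507 → 1.951 bits.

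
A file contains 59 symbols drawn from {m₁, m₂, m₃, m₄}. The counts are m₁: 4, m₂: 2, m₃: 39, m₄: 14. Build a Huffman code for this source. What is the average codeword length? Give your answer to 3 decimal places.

Probabilities are the counts divided by 59.
Repeatedly combine the two least-probable nodes; the expected code length is the sum of the merged weights.
merge 2/59 + 4/59 → 6/59
merge 6/59 + 14/59 → 20/59
merge 20/59 + 39/59 → 1
L = 6/59 + 20/59 + 1 = 85/59 ≈ 1.441 bits/symbol.

1.441 bits/symbol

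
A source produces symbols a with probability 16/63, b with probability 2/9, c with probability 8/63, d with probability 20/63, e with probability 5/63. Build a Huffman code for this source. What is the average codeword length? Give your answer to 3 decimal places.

2.206 bits/symbol

Repeatedly combine the two least-probable nodes; the expected code length is the sum of the merged weights.
merge 5/63 + 8/63 → 13/63
merge 13/63 + 2/9 → 3/7
merge 16/63 + 20/63 → 4/7
merge 3/7 + 4/7 → 1
L = 13/63 + 3/7 + 4/7 + 1 = 139/63 ≈ 2.206 bits/symbol.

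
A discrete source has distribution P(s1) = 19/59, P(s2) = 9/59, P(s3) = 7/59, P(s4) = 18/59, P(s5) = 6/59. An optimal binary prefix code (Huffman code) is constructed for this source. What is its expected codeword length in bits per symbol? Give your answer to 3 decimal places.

Repeatedly combine the two least-probable nodes; the expected code length is the sum of the merged weights.
merge 6/59 + 7/59 → 13/59
merge 9/59 + 13/59 → 22/59
merge 18/59 + 19/59 → 37/59
merge 22/59 + 37/59 → 1
L = 13/59 + 22/59 + 37/59 + 1 = 131/59 ≈ 2.220 bits/symbol.

2.220 bits/symbol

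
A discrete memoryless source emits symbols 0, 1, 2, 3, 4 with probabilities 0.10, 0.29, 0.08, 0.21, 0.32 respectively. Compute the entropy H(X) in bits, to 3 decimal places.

2.140 bits

H = −Σ pᵢ log₂ pᵢ.
−0.10·log₂(0.10) = 0.3322
−0.29·log₂(0.29) = 0.5179
−0.08·log₂(0.08) = 0.2915
−0.21·log₂(0.21) = 0.4728
−0.32·log₂(0.32) = 0.5260
Sum ≈ 2.1405 → 2.140 bits.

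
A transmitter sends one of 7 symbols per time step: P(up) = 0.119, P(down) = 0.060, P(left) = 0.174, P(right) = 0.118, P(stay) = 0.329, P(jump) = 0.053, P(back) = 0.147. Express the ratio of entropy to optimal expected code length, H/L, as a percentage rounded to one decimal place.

Entropy H = −Σ p log₂ p ≈ 2.5707 bits.
Huffman merges: 53/1000+3/50→113/1000; 113/1000+59/500→231/1000; 119/1000+147/1000→133/500; 87/500+231/1000→81/200; 133/500+329/1000→119/200; 81/200+119/200→1. L = 261/100 ≈ 2.6100.
Efficiency = H/L = 2.5707/2.6100 = 98.5%.

98.5%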